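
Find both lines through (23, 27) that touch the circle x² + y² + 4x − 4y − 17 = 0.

A line y − (27) = m(x − (23)) is tangent when its distance from (−2, 2) is 5:
[m·(−25) − (−25)]² = 25(m² + 1)
12m² − 25m + 12 = 0, so m = 4/3 or m = 3/4.
Through (23, 27) these give 4x − 3y = 11 and 3x − 4y = −39.

4x − 3y = 11 and 3x − 4y = −39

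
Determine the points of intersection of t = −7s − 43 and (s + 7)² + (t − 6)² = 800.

(−11, 34) and (−3, −22)

Express t = −7s − 43 and substitute into the circle:
50s² + 700s + 1650 = 0  ⟹  s² + 14s + 33 = 0
s = −3 or s = −11, giving (−3, −22) and (−11, 34).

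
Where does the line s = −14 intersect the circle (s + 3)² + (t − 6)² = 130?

The line gives s = −14. Substituting into the circle:
t² − 12t + 27 = 0
t = 9 or t = 3, giving (−14, 9) and (−14, 3).

(−14, 3) and (−14, 9)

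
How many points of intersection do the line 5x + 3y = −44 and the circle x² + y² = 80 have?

Centre (0, 0), r² = 80. Distance² from centre to line = (44)²/34 = 968/17.
Since d² < r², the line cuts the circle twice.

2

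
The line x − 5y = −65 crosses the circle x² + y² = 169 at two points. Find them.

From the line, y = (65 + x)/5. Substituting:
26x² + 130x = 0  ⟹  x² + 5x = 0
x = 0 or x = −5, giving (0, 13) and (−5, 12).

(−5, 12) and (0, 13)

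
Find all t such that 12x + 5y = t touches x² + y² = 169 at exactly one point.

t = −169 or t = 169

The line touches the circle iff its distance from (0, 0) is 13:
|12·0 + 5·0 − t| / √169 = 13
|t| = 13·13, so t = 169 or t = −169.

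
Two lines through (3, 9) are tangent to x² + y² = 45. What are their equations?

Let a tangent through (3, 9) have slope m. Its distance from (0, 0) must equal 3√5:
(−3m − (−9))² = 45(m² + 1)
2m² + 3m − 2 = 0, so m = −2 or m = 1/2.
Through (3, 9) these give 2x + y = 15 and x − 2y = −15.

2x + y = 15 and x − 2y = −15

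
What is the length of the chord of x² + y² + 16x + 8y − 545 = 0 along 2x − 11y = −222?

The distance from (−8, −4) to the line is 250/√125, and r² = 625.
Chord = 2√(r² − d²) = 2·√(125) = 10√5.

10√5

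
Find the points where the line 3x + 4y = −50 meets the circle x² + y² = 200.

(−14, −2) and (2, −14)

Express y = (−50 − 3x)/4 and substitute into the circle:
25x² + 300x − 700 = 0  ⟹  x² + 12x − 28 = 0
x = 2 or x = −14, giving (2, −14) and (−14, −2).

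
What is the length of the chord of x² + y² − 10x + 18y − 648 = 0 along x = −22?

The line gives x = −22. Substituting into the circle:
y² + 18y + 56 = 0
y = −4 or y = −14, giving (−22, −4) and (−22, −14).
Chord length = distance between (−22, −4) and (−22, −14) = √100 = 10.

10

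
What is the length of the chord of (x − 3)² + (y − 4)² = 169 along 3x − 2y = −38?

4√13

The distance from (3, 4) to the line is 39/√13, and r² = 169.
Chord = 2√(r² − d²) = 2·√(52) = 4√13.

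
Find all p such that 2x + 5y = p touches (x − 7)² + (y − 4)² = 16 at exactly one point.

The line touches the circle iff its distance from (7, 4) is 4:
|2·7 + 5·4 − p| / √29 = 4
|p − (34)| = 4√29.

p = 34 ± 4√29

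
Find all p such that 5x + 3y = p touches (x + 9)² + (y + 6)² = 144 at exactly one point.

p = −63 ± 12√34

The line touches the circle iff its distance from (−9, −6) is 12:
|5·(−9) + 3·(−6) − p| / √34 = 12
|p − (−63)| = 12√34.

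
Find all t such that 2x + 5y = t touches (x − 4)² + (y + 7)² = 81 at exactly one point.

For a tangent, require d(centre, line) = r = 9.
|2·4 + 5·(−7) − t| / √29 = 9
|t − (−27)| = 9√29.

t = −27 ± 9√29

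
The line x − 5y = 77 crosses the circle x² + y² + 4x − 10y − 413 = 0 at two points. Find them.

Substitute y = (−77 + x)/5:
26x² − 104x − 546 = 0  ⟹  x² − 4x − 21 = 0
x = 7 or x = −3, giving (7, −14) and (−3, −16).

(−3, −16) and (7, −14)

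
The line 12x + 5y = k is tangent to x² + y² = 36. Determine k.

k = −78 or k = 78

Tangency holds when the distance from the centre (0, 0) to the line equals the radius 6:
|12·0 + 5·0 − k| / √169 = 6
|k| = 6·13, so k = 78 or k = −78.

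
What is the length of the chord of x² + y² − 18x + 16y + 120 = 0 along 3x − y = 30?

Centre (9, −8), r² = 25. Perpendicular distance d from centre to line = |5| / √10 = 5/√10.
Chord = 2√(r² − d²) = 2·√(45/2) = 3√10.

3√10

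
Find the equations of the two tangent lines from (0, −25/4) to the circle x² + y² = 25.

3x + 4y = −25 and 3x − 4y = 25

A line y − (−25/4) = m(x − (0)) is tangent when its distance from (0, 0) is 5:
[m·(0) − (25/4)]² = 25(m² + 1)
16m² − 9 = 0, so m = −3/4 or m = 3/4.
Through (0, −25/4) these give 3x + 4y = −25 and 3x − 4y = 25.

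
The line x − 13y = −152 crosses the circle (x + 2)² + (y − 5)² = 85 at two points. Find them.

(−9, 11) and (4, 12)

Substitute y = (152 + x)/13:
170x² + 850x − 6120 = 0  ⟹  x² + 5x − 36 = 0
x = 4 or x = −9, giving (4, 12) and (−9, 11).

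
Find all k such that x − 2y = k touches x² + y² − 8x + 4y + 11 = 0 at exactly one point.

The line touches the circle iff its distance from (4, −2) is 3:
|1·4 − 2·(−2) − k| / √5 = 3
|k − (8)| = 3√5.

k = 8 ± 3√5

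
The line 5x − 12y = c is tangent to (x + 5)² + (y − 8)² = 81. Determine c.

c = −238 or c = −4

Tangency holds when the distance from the centre (−5, 8) to the line equals the radius 9:
|5·(−5) − 12·8 − c| / √169 = 9
|c − (−121)| = 9·13, so c = −4 or c = −238.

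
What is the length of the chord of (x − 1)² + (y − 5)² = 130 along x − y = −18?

8√2

The distance from (1, 5) to the line is 14/√2, and r² = 130.
Half the chord is √(r² − d²) = √(32), so the full chord is 8√2.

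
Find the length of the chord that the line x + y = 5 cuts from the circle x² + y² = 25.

Centre (0, 0), r² = 25. Perpendicular distance d from centre to line = |−5| / √2 = 5/√2.
Chord = 2√(r² − d²) = 2·√(25/2) = 5√2.

5√2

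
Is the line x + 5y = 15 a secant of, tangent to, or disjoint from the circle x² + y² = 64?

secant

Substituting the line into the circle gives 26x² − 30x − 1375 = 0.
Discriminant = (−30)² − 4·26·(−1375) = 143900 > 0.
Two real roots: the line is a secant.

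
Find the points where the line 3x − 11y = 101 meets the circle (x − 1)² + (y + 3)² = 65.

Substitute y = (−101 + 3x)/11:
130x² − 650x − 3120 = 0  ⟹  x² − 5x − 24 = 0
x = 8 or x = −3, giving (8, −7) and (−3, −10).

(−3, −10) and (8, −7)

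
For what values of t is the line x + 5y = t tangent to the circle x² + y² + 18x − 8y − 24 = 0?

Tangency holds when the distance from the centre (−9, 4) to the line equals the radius 11:
|1·(−9) + 5·4 − t| / √26 = 11
|t − (11)| = 11√26.

t = 11 ± 11√26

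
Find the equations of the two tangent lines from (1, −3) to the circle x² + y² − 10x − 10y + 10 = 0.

A line y − (−3) = m(x − (1)) is tangent when its distance from (5, 5) is 2√10:
(4m − (8))² = 40(m² + 1)
3m² + 8m − 3 = 0, so m = −3 or m = 1/3.
Through (1, −3) these give 3x + y = 0 and x − 3y = 10.

3x + y = 0 and x − 3y = 10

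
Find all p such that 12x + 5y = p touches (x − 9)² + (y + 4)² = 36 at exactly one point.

For a tangent, require d(centre, line) = r = 6.
|12·9 + 5·(−4) − p| / √169 = 6
|p − (88)| = 6·13, so p = 166 or p = 10.

p = 10 or p = 166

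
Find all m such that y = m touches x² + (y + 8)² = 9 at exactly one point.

m = −11 or m = −5

For a tangent, require d(centre, line) = r = 3.
|0·0 + 1·(−8) − m| / √1 = 3
|m − (−8)| = 3, so m = −5 or m = −11.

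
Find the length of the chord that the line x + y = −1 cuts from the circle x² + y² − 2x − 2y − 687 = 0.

Centre (1, 1), r² = 689. Perpendicular distance d from centre to line = |3| / √2 = 3/√2.
Chord = 2√(r² − d²) = 2·√(1369/2) = 37√2.

37√2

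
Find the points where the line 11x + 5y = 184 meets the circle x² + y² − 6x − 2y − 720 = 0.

From the line, y = (184 − 11x)/5. Substituting:
146x² − 4088x + 14016 = 0  ⟹  x² − 28x + 96 = 0
x = 24 or x = 4, giving (24, −16) and (4, 28).

(4, 28) and (24, −16)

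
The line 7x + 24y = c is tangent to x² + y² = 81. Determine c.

The line touches the circle iff its distance from (0, 0) is 9:
|7·0 + 24·0 − c| / √625 = 9
|c| = 9·25, so c = 225 or c = −225.

c = −225 or c = 225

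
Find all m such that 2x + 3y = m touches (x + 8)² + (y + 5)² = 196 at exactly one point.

m = −31 ± 14√13

For a tangent, require d(centre, line) = r = 14.
|2·(−8) + 3·(−5) − m| / √13 = 14
|m − (−31)| = 14√13.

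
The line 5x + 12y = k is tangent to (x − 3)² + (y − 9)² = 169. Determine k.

k = −46 or k = 292

Tangency holds when the distance from the centre (3, 9) to the line equals the radius 13:
|5·3 + 12·9 − k| / √169 = 13
|k − (123)| = 13·13, so k = 292 or k = −46.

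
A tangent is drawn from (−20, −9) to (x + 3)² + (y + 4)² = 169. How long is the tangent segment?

With centre O = (−3, −4), |OP|² = 314 and r² = 169.
Power of the point: PT² = |PO|² − r² = 145, so PT = √145.

√145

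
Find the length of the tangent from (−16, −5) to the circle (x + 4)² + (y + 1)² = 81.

√79

Centre (−4, −1), r² = 81. |PO|² = (−12)² + (−4)² = 160.
The tangent meets the radius at right angles, so tangent² = |PO|² − r² = 160 − 81 = 79.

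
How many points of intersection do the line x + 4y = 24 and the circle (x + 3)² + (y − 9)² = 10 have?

Centre (−3, 9), r² = 10. Distance² from centre to line = (9)²/17 = 81/17.
Since d² < r², the line cuts the circle twice.

2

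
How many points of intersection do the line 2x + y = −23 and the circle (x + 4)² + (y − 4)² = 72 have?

Centre (−4, 4), r² = 72. Distance² from centre to line = (19)²/5 = 361/5.
Since d² > r², the line lies outside the circle.

0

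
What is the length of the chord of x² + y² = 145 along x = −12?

The distance from (0, 0) to the line is 12, and r² = 145.
Chord = 2√(r² − d²) = 2·√(1) = 2.

2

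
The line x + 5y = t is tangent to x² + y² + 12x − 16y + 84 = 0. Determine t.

The line touches the circle iff its distance from (−6, 8) is 4:
|1·(−6) + 5·8 − t| / √26 = 4
|t − (34)| = 4√26.

t = 34 ± 4√26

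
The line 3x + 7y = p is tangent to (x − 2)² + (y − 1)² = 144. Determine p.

For a tangent, require d(centre, line) = r = 12.
|3·2 + 7·1 − p| / √58 = 12
|p − (13)| = 12√58.

p = 13 ± 12√58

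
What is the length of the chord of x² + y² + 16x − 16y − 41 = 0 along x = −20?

The line gives x = −20. Substituting into the circle:
y² − 16y + 39 = 0
y = 13 or y = 3, giving (−20, 13) and (−20, 3).
|(−20, 13) − (−20, 3)| = √((0)² + (10)²) = 10.

10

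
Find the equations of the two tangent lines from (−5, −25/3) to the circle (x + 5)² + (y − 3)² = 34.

Write the tangent as mx − y + (−25/3 − m·(−5)) = 0 and set its distance from the centre to √34:
(0m − (34/3))² = 34(m² + 1)
9m² − 25 = 0, so m = 5/3 or m = −5/3.
With m = 5/3: 5x − 3y = 0. With m = −5/3: 5x + 3y = −50.

5x − 3y = 0 and 5x + 3y = −50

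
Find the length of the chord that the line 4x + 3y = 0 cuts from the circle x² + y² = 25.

Express y = (−4x)/3 and substitute into the circle:
25x² − 225 = 0  ⟹  x² − 9 = 0
x = 3 or x = −3, giving (3, −4) and (−3, 4).
|(3, −4) − (−3, 4)| = √((6)² + (−8)²) = 10.

10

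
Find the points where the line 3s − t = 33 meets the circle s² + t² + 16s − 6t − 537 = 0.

Substitute t = 3s − 33:
10s² − 200s + 750 = 0  ⟹  s² − 20s + 75 = 0
s = 15 or s = 5, giving (15, 12) and (5, −18).

(5, −18) and (15, 12)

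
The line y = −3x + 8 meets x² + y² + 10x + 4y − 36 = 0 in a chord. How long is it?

The distance from (−5, −2) to the line is 25/√10, and r² = 65.
Half the chord is √(r² − d²) = √(5/2), so the full chord is √10.

√10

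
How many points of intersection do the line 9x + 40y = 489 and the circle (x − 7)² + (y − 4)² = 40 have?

0

Substituting the line into the circle gives 1681x² − 28322x + 122641 = 0.
Δ = 802135684 − 824638084 = −22502400.
No real roots: the line does not meet the circle.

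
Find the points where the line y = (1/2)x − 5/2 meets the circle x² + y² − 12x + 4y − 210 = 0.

Express y = (−5 + x)/2 and substitute into the circle:
5x² − 50x − 855 = 0  ⟹  x² − 10x − 171 = 0
x = 19 or x = −9, giving (19, 7) and (−9, −7).

(−9, −7) and (19, 7)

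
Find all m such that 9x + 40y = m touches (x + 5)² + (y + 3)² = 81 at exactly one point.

For a tangent, require d(centre, line) = r = 9.
|9·(−5) + 40·(−3) − m| / √1681 = 9
|m − (−165)| = 9·41, so m = 204 or m = −534.

m = −534 or m = 204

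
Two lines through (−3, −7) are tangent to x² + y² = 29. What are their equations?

5x + 2y = −29 and 2x − 5y = 29

A line y − (−7) = m(x − (−3)) is tangent when its distance from (0, 0) is √29:
[m·(3) − (7)]² = 29(m² + 1)
10m² + 21m − 10 = 0, so m = −5/2 or m = 2/5.
Through (−3, −7) these give 5x + 2y = −29 and 2x − 5y = 29.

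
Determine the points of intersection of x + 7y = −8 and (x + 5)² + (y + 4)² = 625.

(−29, 3) and (20, −4)

Express y = (−8 − x)/7 and substitute into the circle:
50x² + 450x − 29000 = 0  ⟹  x² + 9x − 580 = 0
x = 20 or x = −29, giving (20, −4) and (−29, 3).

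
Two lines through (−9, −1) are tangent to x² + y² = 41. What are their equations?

A line y − (−1) = m(x − (−9)) is tangent when its distance from (0, 0) is √41:
(9m − (1))² = 41(m² + 1)
20m² − 9m − 20 = 0, so m = 5/4 or m = −4/5.
With m = 5/4: 5x − 4y = −41. With m = −4/5: 4x + 5y = −41.

5x − 4y = −41 and 4x + 5y = −41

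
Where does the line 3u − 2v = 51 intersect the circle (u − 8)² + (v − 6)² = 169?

(13, −6) and (21, 6)

Substitute v = (−51 + 3u)/2:
13u² − 442u + 3549 = 0  ⟹  u² − 34u + 273 = 0
u = 21 or u = 13, giving (21, 6) and (13, −6).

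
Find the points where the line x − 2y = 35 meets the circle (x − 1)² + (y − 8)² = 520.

(7, −14) and (15, −10)

Substitute y = (−35 + x)/2:
5x² − 110x + 525 = 0  ⟹  x² − 22x + 105 = 0
x = 15 or x = 7, giving (15, −10) and (7, −14).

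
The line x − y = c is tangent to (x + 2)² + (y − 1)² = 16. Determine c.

c = −3 ± 4√2

The line touches the circle iff its distance from (−2, 1) is 4:
|1·(−2) − 1·1 − c| / √2 = 4
|c − (−3)| = 4√2.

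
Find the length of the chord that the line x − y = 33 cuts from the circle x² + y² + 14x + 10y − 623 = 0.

13√2

From the line, y = x − 33. Substituting:
2x² − 42x + 136 = 0  ⟹  x² − 21x + 68 = 0
x = 17 or x = 4, giving (17, −16) and (4, −29).
|(17, −16) − (4, −29)| = √((13)² + (13)²) = 13√2.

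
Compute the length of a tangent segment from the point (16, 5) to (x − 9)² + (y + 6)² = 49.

11

The centre is (9, −6) and r = 7. The square of the distance from P to the centre is 49 + 121 = 170.
The tangent meets the radius at right angles, so tangent² = |PO|² − r² = 170 − 49 = 121.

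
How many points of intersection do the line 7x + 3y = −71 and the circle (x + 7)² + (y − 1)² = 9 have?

0

d² = (7·(−7) + 3·1 − (−71))²/58 = 625/58; r² = 9.
Since d² > r², the line lies outside the circle.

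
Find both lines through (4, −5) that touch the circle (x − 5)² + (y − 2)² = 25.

4x + 3y = 1 and 3x − 4y = 32

Let a tangent through (4, −5) have slope m. Its distance from (5, 2) must equal 5:
(1m − (7))² = 25(m² + 1)
12m² + 7m − 12 = 0, so m = −4/3 or m = 3/4.
Through (4, −5) these give 4x + 3y = 1 and 3x − 4y = 32.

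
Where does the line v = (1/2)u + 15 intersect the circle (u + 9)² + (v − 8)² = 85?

From the line, v = (30 + u)/2. Substituting:
5u² + 100u + 180 = 0  ⟹  u² + 20u + 36 = 0
u = −2 or u = −18, giving (−2, 14) and (−18, 6).

(−18, 6) and (−2, 14)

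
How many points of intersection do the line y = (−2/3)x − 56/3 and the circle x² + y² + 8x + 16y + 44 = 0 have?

Substituting the line into the circle gives 13x² + 200x + 844 = 0.
Discriminant = (200)² − 4·13·(844) = −3888 < 0.
No real roots: the line does not meet the circle.

0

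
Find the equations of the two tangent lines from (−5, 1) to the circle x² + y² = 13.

2x − 3y = −13 and 3x + 2y = −13

Let a tangent through (−5, 1) have slope m. Its distance from (0, 0) must equal √13:
[m·(5) − (−1)]² = 13(m² + 1)
6m² + 5m − 6 = 0, so m = 2/3 or m = −3/2.
Through (−5, 1) these give 2x − 3y = −13 and 3x + 2y = −13.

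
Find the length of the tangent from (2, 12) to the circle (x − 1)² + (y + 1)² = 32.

√138

Centre (1, −1), r² = 32. |PO|² = (1)² + (13)² = 170.
By the tangent–radius right angle, tangent length = √(|PO|² − r²) = √138.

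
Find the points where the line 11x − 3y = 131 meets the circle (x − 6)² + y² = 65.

Express y = (−131 + 11x)/3 and substitute into the circle:
130x² − 2990x + 16900 = 0  ⟹  x² − 23x + 130 = 0
x = 13 or x = 10, giving (13, 4) and (10, −7).

(10, −7) and (13, 4)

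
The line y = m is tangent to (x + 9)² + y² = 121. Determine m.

For a tangent, require d(centre, line) = r = 11.
|0·(−9) + 1·0 − m| / √1 = 11
|m| = 11, so m = 11 or m = −11.

m = −11 or m = 11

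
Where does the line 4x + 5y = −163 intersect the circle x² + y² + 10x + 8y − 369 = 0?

(−22, −15) and (−12, −23)

From the line, y = (−163 − 4x)/5. Substituting:
41x² + 1394x + 10824 = 0  ⟹  x² + 34x + 264 = 0
x = −12 or x = −22, giving (−12, −23) and (−22, −15).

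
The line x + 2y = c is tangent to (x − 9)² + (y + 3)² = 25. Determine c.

c = 3 ± 5√5

The line touches the circle iff its distance from (9, −3) is 5:
|1·9 + 2·(−3) − c| / √5 = 5
|c − (3)| = 5√5.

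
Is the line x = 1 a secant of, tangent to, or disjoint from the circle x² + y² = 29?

Substituting the line into the circle gives y² − 28 = 0.
Discriminant = (0)² − 4·1·(−28) = 112 > 0.
Two real roots: the line is a secant.

secant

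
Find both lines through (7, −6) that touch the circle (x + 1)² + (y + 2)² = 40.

A line y − (−6) = m(x − (7)) is tangent when its distance from (−1, −2) is 2√10:
[m·(−8) − (4)]² = 40(m² + 1)
3m² + 8m − 3 = 0, so m = −3 or m = 1/3.
Through (7, −6) these give 3x + y = 15 and x − 3y = 25.

3x + y = 15 and x − 3y = 25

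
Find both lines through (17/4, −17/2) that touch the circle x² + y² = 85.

2x − 9y = 85 and 6x − 7y = 85

Let a tangent through (17/4, −17/2) have slope m. Its distance from (0, 0) must equal √85:
[m·(−17/4) − (17/2)]² = 85(m² + 1)
63m² − 68m + 12 = 0, so m = 2/9 or m = 6/7.
With m = 2/9: 2x − 9y = 85. With m = 6/7: 6x − 7y = 85.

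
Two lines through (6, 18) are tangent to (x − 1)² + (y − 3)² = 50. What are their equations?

x − y = −12 and 7x + y = 60

Write the tangent as mx − y + (18 − m·(6)) = 0 and set its distance from the centre to 5√2:
[m·(−5) − (−15)]² = 50(m² + 1)
m² + 6m − 7 = 0, so m = 1 or m = −7.
With m = 1: x − y = −12. With m = −7: 7x + y = 60.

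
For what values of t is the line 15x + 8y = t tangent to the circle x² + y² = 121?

t = −187 or t = 187

The line touches the circle iff its distance from (0, 0) is 11:
|15·0 + 8·0 − t| / √289 = 11
|t| = 11·17, so t = 187 or t = −187.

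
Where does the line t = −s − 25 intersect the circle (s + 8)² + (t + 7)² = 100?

Substitute t = −s − 25:
2s² + 52s + 288 = 0  ⟹  s² + 26s + 144 = 0
s = −8 or s = −18, giving (−8, −17) and (−18, −7).

(−18, −7) and (−8, −17)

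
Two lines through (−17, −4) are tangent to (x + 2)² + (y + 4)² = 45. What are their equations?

Let a tangent through (−17, −4) have slope m. Its distance from (−2, −4) must equal 3√5:
(15m − (0))² = 45(m² + 1)
4m² − 1 = 0, so m = −1/2 or m = 1/2.
With m = −1/2: x + 2y = −25. With m = 1/2: x − 2y = −9.

x + 2y = −25 and x − 2y = −9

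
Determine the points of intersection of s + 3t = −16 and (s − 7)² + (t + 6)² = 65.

Express t = (−16 − s)/3 and substitute into the circle:
10s² − 130s − 140 = 0  ⟹  s² − 13s − 14 = 0
s = 14 or s = −1, giving (14, −10) and (−1, −5).

(−1, −5) and (14, −10)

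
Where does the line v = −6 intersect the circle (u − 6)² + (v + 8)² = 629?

(−19, −6) and (31, −6)

Substitute v = −6:
u² − 12u − 589 = 0
u = 31 or u = −19, giving (31, −6) and (−19, −6).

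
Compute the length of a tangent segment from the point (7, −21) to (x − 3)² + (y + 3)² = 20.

With centre O = (3, −3), |OP|² = 340 and r² = 20.
By the tangent–radius right angle, tangent length = √(|PO|² − r²) = √320 = 8√5.

8√5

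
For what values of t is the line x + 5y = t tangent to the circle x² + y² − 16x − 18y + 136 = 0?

The line touches the circle iff its distance from (8, 9) is 3:
|1·8 + 5·9 − t| / √26 = 3
|t − (53)| = 3√26.

t = 53 ± 3√26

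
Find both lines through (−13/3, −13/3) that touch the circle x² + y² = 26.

5x + y = −26 and x + 5y = −26

Write the tangent as mx − y + (−13/3 − m·(−13/3)) = 0 and set its distance from the centre to √26:
(13/3m − (13/3))² = 26(m² + 1)
5m² + 26m + 5 = 0, so m = −5 or m = −1/5.
Through (−13/3, −13/3) these give 5x + y = −26 and x + 5y = −26.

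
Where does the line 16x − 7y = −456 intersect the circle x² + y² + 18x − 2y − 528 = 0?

Express y = (456 + 16x)/7 and substitute into the circle:
305x² + 15250x + 175680 = 0  ⟹  x² + 50x + 576 = 0
x = −18 or x = −32, giving (−18, 24) and (−32, −8).

(−32, −8) and (−18, 24)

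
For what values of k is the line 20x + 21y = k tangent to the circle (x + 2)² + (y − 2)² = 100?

The line touches the circle iff its distance from (−2, 2) is 10:
|20·(−2) + 21·2 − k| / √841 = 10
|k − (2)| = 10·29, so k = 292 or k = −288.

k = −288 or k = 292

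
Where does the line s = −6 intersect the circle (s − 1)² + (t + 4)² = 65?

The line gives s = −6. Substituting into the circle:
t² + 8t = 0
t = 0 or t = −8, giving (−6, 0) and (−6, −8).

(−6, −8) and (−6, 0)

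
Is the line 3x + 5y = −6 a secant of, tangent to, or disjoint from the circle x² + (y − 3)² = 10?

disjoint

Substituting the line into the circle gives 34x² + 126x + 191 = 0.
Discriminant = (126)² − 4·34·(191) = −10100 < 0.
No real roots: the line does not meet the circle.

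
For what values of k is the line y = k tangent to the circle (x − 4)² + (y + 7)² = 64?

The line touches the circle iff its distance from (4, −7) is 8:
|0·4 + 1·(−7) − k| / √1 = 8
|k − (−7)| = 8, so k = 1 or k = −15.

k = −15 or k = 1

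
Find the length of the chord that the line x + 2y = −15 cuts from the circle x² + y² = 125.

The distance from (0, 0) to the line is 15/√5, and r² = 125.
Half the chord is √(r² − d²) = √(80), so the full chord is 8√5.

8√5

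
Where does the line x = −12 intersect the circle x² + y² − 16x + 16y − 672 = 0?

(−12, −28) and (−12, 12)

The line gives x = −12. Substituting into the circle:
y² + 16y − 336 = 0
y = 12 or y = −28, giving (−12, 12) and (−12, −28).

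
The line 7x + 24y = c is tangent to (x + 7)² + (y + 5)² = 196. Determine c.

For a tangent, require d(centre, line) = r = 14.
|7·(−7) + 24·(−5) − c| / √625 = 14
|c − (−169)| = 14·25, so c = 181 or c = −519.

c = −519 or c = 181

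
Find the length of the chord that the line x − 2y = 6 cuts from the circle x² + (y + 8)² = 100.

The distance from (0, −8) to the line is 10/√5, and r² = 100.
Half the chord is √(r² − d²) = √(80), so the full chord is 8√5.

8√5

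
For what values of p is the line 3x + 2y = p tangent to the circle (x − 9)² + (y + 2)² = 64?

p = 23 ± 8√13

The line touches the circle iff its distance from (9, −2) is 8:
|3·9 + 2·(−2) − p| / √13 = 8
|p − (23)| = 8√13.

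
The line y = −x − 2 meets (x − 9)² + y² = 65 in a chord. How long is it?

From the line, y = −x − 2. Substituting:
2x² − 14x + 20 = 0  ⟹  x² − 7x + 10 = 0
x = 5 or x = 2, giving (5, −7) and (2, −4).
|(5, −7) − (2, −4)| = √((3)² + (−3)²) = 3√2.

3√2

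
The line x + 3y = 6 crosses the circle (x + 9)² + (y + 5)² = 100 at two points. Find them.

(−9, 5) and (−3, 3)

Substitute y = (6 − x)/3:
10x² + 120x + 270 = 0  ⟹  x² + 12x + 27 = 0
x = −3 or x = −9, giving (−3, 3) and (−9, 5).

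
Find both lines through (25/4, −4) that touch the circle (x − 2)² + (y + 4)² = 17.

Write the tangent as mx − y + (−4 − m·(25/4)) = 0 and set its distance from the centre to √17:
[m·(−17/4) − (0)]² = 17(m² + 1)
m² − 16 = 0, so m = 4 or m = −4.
Through (25/4, −4) these give 4x − y = 29 and 4x + y = 21.

4x − y = 29 and 4x + y = 21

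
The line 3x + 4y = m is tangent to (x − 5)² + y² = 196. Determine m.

Tangency holds when the distance from the centre (5, 0) to the line equals the radius 14:
|3·5 + 4·0 − m| / √25 = 14
|m − (15)| = 14·5, so m = 85 or m = −55.

m = −55 or m = 85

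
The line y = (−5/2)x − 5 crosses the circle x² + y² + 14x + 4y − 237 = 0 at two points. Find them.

(−8, 15) and (4, −15)

Express y = (−10 − 5x)/2 and substitute into the circle:
29x² + 116x − 928 = 0  ⟹  x² + 4x − 32 = 0
x = 4 or x = −8, giving (4, −15) and (−8, 15).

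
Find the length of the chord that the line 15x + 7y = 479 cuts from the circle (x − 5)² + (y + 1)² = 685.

The distance from (5, −1) to the line is 411/√274, and r² = 685.
Chord = 2√(r² − d²) = 2·√(137/2) = √274.

√274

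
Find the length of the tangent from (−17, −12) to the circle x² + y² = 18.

√415

With centre O = (0, 0), |OP|² = 433 and r² = 18.
The tangent meets the radius at right angles, so tangent² = |PO|² − r² = 433 − 18 = 415.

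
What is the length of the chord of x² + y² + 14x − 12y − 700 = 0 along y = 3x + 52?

17√10

From the line, y = 3x + 52. Substituting:
10x² + 290x + 1380 = 0  ⟹  x² + 29x + 138 = 0
x = −6 or x = −23, giving (−6, 34) and (−23, −17).
|(−6, 34) − (−23, −17)| = √((17)² + (51)²) = 17√10.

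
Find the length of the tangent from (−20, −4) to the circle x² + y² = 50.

√366

The centre is (0, 0) and r = 5√2. The square of the distance from P to the centre is 400 + 16 = 416.
The tangent meets the radius at right angles, so tangent² = |PO|² − r² = 416 − 50 = 366.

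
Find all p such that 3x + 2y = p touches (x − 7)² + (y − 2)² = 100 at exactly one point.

p = 25 ± 10√13

The line touches the circle iff its distance from (7, 2) is 10:
|3·7 + 2·2 − p| / √13 = 10
|p − (25)| = 10√13.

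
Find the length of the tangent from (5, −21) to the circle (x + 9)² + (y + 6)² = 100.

√321

With centre O = (−9, −6), |OP|² = 421 and r² = 100.
By the tangent–radius right angle, tangent length = √(|PO|² − r²) = √321.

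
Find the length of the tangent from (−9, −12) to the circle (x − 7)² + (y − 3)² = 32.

√449

Centre (7, 3), r² = 32. |PO|² = (−16)² + (−15)² = 481.
The tangent meets the radius at right angles, so tangent² = |PO|² − r² = 481 − 32 = 449.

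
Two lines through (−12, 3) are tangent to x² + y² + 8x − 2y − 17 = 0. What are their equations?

5x + 3y = −51 and 3x − 5y = −51

Let a tangent through (−12, 3) have slope m. Its distance from (−4, 1) must equal √34:
[m·(8) − (−2)]² = 34(m² + 1)
15m² + 16m − 15 = 0, so m = −5/3 or m = 3/5.
With m = −5/3: 5x + 3y = −51. With m = 3/5: 3x − 5y = −51.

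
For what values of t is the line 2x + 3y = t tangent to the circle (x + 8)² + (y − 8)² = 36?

Tangency holds when the distance from the centre (−8, 8) to the line equals the radius 6:
|2·(−8) + 3·8 − t| / √13 = 6
|t − (8)| = 6√13.

t = 8 ± 6√13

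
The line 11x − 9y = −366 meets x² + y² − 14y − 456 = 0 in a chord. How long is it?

Centre (0, 7), r² = 505. Perpendicular distance d from centre to line = |303| / √202 = 303/√202.
Chord = 2√(r² − d²) = 2·√(101/2) = √202.

√202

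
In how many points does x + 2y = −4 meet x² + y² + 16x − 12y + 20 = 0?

Centre (−8, 6), r² = 80. Distance² from centre to line = (8)²/5 = 64/5.
Since d² < r², the line cuts the circle twice.

2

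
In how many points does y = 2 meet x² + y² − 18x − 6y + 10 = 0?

2

Substituting the line into the circle gives x² − 18x + 2 = 0.
Δ = 324 − 8 = 316.
Two real roots: the line is a secant.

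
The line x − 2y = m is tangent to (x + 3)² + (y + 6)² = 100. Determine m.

The line touches the circle iff its distance from (−3, −6) is 10:
|1·(−3) − 2·(−6) − m| / √5 = 10
|m − (9)| = 10√5.

m = 9 ± 10√5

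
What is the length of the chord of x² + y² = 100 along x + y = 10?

From the line, y = −x + 10. Substituting:
2x² − 20x = 0  ⟹  x² − 10x = 0
x = 10 or x = 0, giving (10, 0) and (0, 10).
Chord length = distance between (10, 0) and (0, 10) = √200 = 10√2.

10√2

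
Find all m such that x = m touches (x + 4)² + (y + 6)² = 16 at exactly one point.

Tangency holds when the distance from the centre (−4, −6) to the line equals the radius 4:
|1·(−4) + 0·(−6) − m| / √1 = 4
|m − (−4)| = 4, so m = 0 or m = −8.

m = −8 or m = 0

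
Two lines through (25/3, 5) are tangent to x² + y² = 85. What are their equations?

A line y − (5) = m(x − (25/3)) is tangent when its distance from (0, 0) is √85:
(−25/3m − (−5))² = 85(m² + 1)
14m² + 75m + 54 = 0, so m = −9/2 or m = −6/7.
Through (25/3, 5) these give 9x + 2y = 85 and 6x + 7y = 85.

9x + 2y = 85 and 6x + 7y = 85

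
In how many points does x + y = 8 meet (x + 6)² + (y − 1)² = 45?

Substituting the line into the circle gives 2x² − 2x + 40 = 0.
Discriminant = (−2)² − 4·2·(40) = −316 < 0.
No real roots: the line does not meet the circle.

0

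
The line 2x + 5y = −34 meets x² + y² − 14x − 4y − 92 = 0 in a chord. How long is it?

Express y = (−34 − 2x)/5 and substitute into the circle:
29x² − 174x − 464 = 0  ⟹  x² − 6x − 16 = 0
x = 8 or x = −2, giving (8, −10) and (−2, −6).
|(8, −10) − (−2, −6)| = √((10)² + (−4)²) = 2√29.

2√29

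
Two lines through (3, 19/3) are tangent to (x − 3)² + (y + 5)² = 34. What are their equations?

5x − 3y = −4 and 5x + 3y = 34

Write the tangent as mx − y + (19/3 − m·(3)) = 0 and set its distance from the centre to √34:
[m·(0) − (−34/3)]² = 34(m² + 1)
9m² − 25 = 0, so m = 5/3 or m = −5/3.
With m = 5/3: 5x − 3y = −4. With m = −5/3: 5x + 3y = 34.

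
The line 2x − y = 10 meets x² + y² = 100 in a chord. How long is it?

Centre (0, 0), r² = 100. Perpendicular distance d from centre to line = |−10| / √5 = 10/√5.
Half the chord is √(r² − d²) = √(80), so the full chord is 8√5.

8√5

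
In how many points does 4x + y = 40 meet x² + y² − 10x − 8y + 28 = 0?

d² = (4·5 + 1·4 − (40))²/17 = 256/17; r² = 13.
Since d² > r², the line lies outside the circle.

0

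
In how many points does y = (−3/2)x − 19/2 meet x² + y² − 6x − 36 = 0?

0

Substituting the line into the circle gives 13x² + 90x + 217 = 0.
Δ = 8100 − 11284 = −3184.
No real roots: the line does not meet the circle.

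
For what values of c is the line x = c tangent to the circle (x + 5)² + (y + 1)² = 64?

The line touches the circle iff its distance from (−5, −1) is 8:
|1·(−5) + 0·(−1) − c| / √1 = 8
|c − (−5)| = 8, so c = 3 or c = −13.

c = −13 or c = 3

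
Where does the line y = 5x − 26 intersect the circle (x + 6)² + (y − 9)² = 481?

Express y = 5x − 26 and substitute into the circle:
26x² − 338x + 780 = 0  ⟹  x² − 13x + 30 = 0
x = 10 or x = 3, giving (10, 24) and (3, −11).

(3, −11) and (10, 24)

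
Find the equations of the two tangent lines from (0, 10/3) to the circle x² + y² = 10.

x + 3y = 10 and x − 3y = −10

Write the tangent as mx − y + (10/3 − m·(0)) = 0 and set its distance from the centre to √10:
(0m − (−10/3))² = 10(m² + 1)
9m² − 1 = 0, so m = −1/3 or m = 1/3.
With m = −1/3: x + 3y = 10. With m = 1/3: x − 3y = −10.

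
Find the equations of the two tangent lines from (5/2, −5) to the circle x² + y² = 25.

4x − 3y = 25 and y = −5

A line y − (−5) = m(x − (5/2)) is tangent when its distance from (0, 0) is 5:
[m·(−5/2) − (5)]² = 25(m² + 1)
3m² − 4m = 0, so m = 4/3 or m = 0.
With m = 4/3: 4x − 3y = 25. With m = 0: y = −5.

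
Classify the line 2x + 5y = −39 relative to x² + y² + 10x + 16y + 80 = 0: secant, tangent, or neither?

Substituting the line into the circle gives 29x² + 246x + 401 = 0.
Δ = 60516 − 46516 = 14000.
Two real roots: the line is a secant.

secant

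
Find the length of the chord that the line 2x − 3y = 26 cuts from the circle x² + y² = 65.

Express y = (−26 + 2x)/3 and substitute into the circle:
13x² − 104x + 91 = 0  ⟹  x² − 8x + 7 = 0
x = 7 or x = 1, giving (7, −4) and (1, −8).
Chord length = distance between (7, −4) and (1, −8) = √52 = 2√13.

2√13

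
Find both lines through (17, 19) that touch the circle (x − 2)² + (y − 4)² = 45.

A line y − (19) = m(x − (17)) is tangent when its distance from (2, 4) is 3√5:
[m·(−15) − (−15)]² = 45(m² + 1)
2m² − 5m + 2 = 0, so m = 2 or m = 1/2.
With m = 2: 2x − y = 15. With m = 1/2: x − 2y = −21.

2x − y = 15 and x − 2y = −21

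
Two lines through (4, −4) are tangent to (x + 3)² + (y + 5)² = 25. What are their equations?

4x − 3y = 28 and 3x + 4y = −4

Let a tangent through (4, −4) have slope m. Its distance from (−3, −5) must equal 5:
(−7m − (−1))² = 25(m² + 1)
12m² − 7m − 12 = 0, so m = 4/3 or m = −3/4.
Through (4, −4) these give 4x − 3y = 28 and 3x + 4y = −4.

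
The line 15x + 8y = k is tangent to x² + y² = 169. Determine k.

k = −221 or k = 221

Tangency holds when the distance from the centre (0, 0) to the line equals the radius 13:
|15·0 + 8·0 − k| / √289 = 13
|k| = 13·17, so k = 221 or k = −221.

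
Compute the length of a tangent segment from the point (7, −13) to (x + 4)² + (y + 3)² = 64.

√157

Centre (−4, −3), r² = 64. |PO|² = (11)² + (−10)² = 221.
The tangent meets the radius at right angles, so tangent² = |PO|² − r² = 221 − 64 = 157.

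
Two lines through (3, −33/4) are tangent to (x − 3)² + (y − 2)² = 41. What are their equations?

5x − 4y = 48 and 5x + 4y = −18

Let a tangent through (3, −33/4) have slope m. Its distance from (3, 2) must equal √41:
[m·(0) − (41/4)]² = 41(m² + 1)
16m² − 25 = 0, so m = 5/4 or m = −5/4.
Through (3, −33/4) these give 5x − 4y = 48 and 5x + 4y = −18.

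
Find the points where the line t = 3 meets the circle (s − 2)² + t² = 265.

(−14, 3) and (18, 3)

From the line, t = 3. Substituting:
s² − 4s − 252 = 0
s = 18 or s = −14, giving (18, 3) and (−14, 3).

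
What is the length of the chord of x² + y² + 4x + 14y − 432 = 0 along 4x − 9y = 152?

4√97

Centre (−2, −7), r² = 485. Perpendicular distance d from centre to line = |−97| / √97 = 97/√97.
Half the chord is √(r² − d²) = √(388), so the full chord is 4√97.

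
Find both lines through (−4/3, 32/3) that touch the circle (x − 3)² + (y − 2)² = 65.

x + 8y = 84 and 7x − 4y = −52

Write the tangent as mx − y + (32/3 − m·(−4/3)) = 0 and set its distance from the centre to √65:
(13/3m − (−26/3))² = 65(m² + 1)
32m² − 52m − 7 = 0, so m = −1/8 or m = 7/4.
With m = −1/8: x + 8y = 84. With m = 7/4: 7x − 4y = −52.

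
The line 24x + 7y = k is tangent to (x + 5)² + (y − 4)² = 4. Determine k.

Tangency holds when the distance from the centre (−5, 4) to the line equals the radius 2:
|24·(−5) + 7·4 − k| / √625 = 2
|k − (−92)| = 2·25, so k = −42 or k = −142.

k = −142 or k = −42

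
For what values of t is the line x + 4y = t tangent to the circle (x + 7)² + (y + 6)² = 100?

t = −31 ± 10√17

Tangency holds when the distance from the centre (−7, −6) to the line equals the radius 10:
|1·(−7) + 4·(−6) − t| / √17 = 10
|t − (−31)| = 10√17.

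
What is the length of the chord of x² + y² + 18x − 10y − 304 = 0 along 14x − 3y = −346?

The distance from (−9, 5) to the line is 205/√205, and r² = 410.
Half the chord is √(r² − d²) = √(205), so the full chord is 2√205.

2√205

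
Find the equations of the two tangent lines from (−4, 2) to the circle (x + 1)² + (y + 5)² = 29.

2x + 5y = 2 and 5x − 2y = −24

Let a tangent through (−4, 2) have slope m. Its distance from (−1, −5) must equal √29:
(3m − (−7))² = 29(m² + 1)
10m² − 21m − 10 = 0, so m = −2/5 or m = 5/2.
With m = −2/5: 2x + 5y = 2. With m = 5/2: 5x − 2y = −24.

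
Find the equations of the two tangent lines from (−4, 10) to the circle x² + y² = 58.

Let a tangent through (−4, 10) have slope m. Its distance from (0, 0) must equal √58:
[m·(4) − (−10)]² = 58(m² + 1)
21m² − 40m − 21 = 0, so m = −3/7 or m = 7/3.
Through (−4, 10) these give 3x + 7y = 58 and 7x − 3y = −58.

3x + 7y = 58 and 7x − 3y = −58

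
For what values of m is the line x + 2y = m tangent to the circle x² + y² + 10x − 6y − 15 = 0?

m = 1 ± 7√5

The line touches the circle iff its distance from (−5, 3) is 7:
|1·(−5) + 2·3 − m| / √5 = 7
|m − (1)| = 7√5.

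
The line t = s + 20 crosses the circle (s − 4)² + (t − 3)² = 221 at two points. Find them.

From the line, t = s + 20. Substituting:
2s² + 26s + 84 = 0  ⟹  s² + 13s + 42 = 0
s = −6 or s = −7, giving (−6, 14) and (−7, 13).

(−7, 13) and (−6, 14)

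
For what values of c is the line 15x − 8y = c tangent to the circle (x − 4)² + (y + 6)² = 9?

c = 57 or c = 159

For a tangent, require d(centre, line) = r = 3.
|15·4 − 8·(−6) − c| / √289 = 3
|c − (108)| = 3·17, so c = 159 or c = 57.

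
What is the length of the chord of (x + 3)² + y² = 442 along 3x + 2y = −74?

Substitute y = (−74 − 3x)/2:
13x² + 468x + 3744 = 0  ⟹  x² + 36x + 288 = 0
x = −12 or x = −24, giving (−12, −19) and (−24, −1).
|(−12, −19) − (−24, −1)| = √((12)² + (−18)²) = 6√13.

6√13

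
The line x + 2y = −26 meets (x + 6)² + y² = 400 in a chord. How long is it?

The distance from (−6, 0) to the line is 20/√5, and r² = 400.
Chord = 2√(r² − d²) = 2·√(320) = 16√5.

16√5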